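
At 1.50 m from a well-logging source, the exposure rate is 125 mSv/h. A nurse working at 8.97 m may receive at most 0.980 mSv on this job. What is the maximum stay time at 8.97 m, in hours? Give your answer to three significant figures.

Using I₁d₁² = I₂d₂², rate at 8.97 m:
(1.50/8.97)² = 0.02796, so 125 × 0.02796 = 3.495 mSv/h.
Stay time = 0.980 mSv ÷ 3.495 mSv/h = 0.2804 h.

0.280 h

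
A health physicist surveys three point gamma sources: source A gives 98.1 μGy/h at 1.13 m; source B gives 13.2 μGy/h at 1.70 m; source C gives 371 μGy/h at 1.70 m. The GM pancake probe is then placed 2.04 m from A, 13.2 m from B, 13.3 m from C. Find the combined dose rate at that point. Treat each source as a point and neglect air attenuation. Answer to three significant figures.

36.4 μGy/h

Each source contributes Iᵢ·(dᵢ/rᵢ)²; contributions add.
A: 98.1 × (1.13/2.04)² = 30.10 μGy/h
B: 13.2 × (1.70/13.2)² = 0.2189 μGy/h
C: 371 × (1.70/13.3)² = 6.061 μGy/h
Total = 30.10 + 0.2189 + 6.061 = 36.38 μGy/h.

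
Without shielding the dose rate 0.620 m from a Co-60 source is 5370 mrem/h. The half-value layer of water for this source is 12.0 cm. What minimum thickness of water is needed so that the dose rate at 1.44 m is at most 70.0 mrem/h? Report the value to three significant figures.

46.0 cm

At 1.44 m, distance alone gives (0.620/1.44)² = 0.1854, so 5370 × 0.1854 = 995.6 mrem/h.
Further attenuation needed: 995.6/70.0 = 14.22.
n = log₂(14.22) = 3.830 half-value layers.
Thickness = 3.830 × 12.0 cm = 45.96 cm.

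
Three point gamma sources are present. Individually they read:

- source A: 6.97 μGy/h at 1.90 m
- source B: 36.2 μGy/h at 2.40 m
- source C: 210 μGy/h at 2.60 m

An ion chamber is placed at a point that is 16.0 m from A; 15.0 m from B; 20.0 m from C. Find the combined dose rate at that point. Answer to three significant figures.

By superposition, sum each source's inverse-square contribution:
A: 6.97 × (1.90/16.0)² = 0.09829 μGy/h
B: 36.2 × (2.40/15.0)² = 0.9267 μGy/h
C: 210 × (2.60/20.0)² = 3.549 μGy/h
Total = 0.09829 + 0.9267 + 3.549 = 4.574 μGy/h.

4.57 μGy/h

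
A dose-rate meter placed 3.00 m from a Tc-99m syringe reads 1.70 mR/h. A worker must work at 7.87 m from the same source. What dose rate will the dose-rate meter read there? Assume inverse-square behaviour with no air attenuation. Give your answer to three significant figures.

0.247 mR/h

Intensity scales as (d₁/d₂)², so scaling from 3.00 m to 7.87 m:
1.70 × (3.00/7.87)² = 1.70 × 0.1453 = 0.2470 mR/h.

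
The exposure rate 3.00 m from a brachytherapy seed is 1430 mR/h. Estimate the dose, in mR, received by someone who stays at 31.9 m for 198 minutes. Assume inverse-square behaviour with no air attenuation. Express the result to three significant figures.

Since intensity falls as 1/r², rate at 31.9 m:
(3.00/31.9)² = 0.008844, so 1430 × 0.008844 = 12.65 mR/h.
Dose = rate × time = 12.65 mR/h × 3.300 h = 41.74 mR.

41.7 mR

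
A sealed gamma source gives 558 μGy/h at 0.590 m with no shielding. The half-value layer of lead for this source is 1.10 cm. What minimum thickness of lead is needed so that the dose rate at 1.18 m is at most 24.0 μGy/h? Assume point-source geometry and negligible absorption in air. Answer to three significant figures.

2.79 cm

At 1.18 m, distance alone gives (0.590/1.18)² = 0.2500, so 558 × 0.2500 = 139.5 μGy/h.
Further attenuation needed: 139.5/24.0 = 5.812.
n = log₂(5.812) = 2.539 half-value layers.
Thickness = 2.539 × 1.10 cm = 2.793 cm.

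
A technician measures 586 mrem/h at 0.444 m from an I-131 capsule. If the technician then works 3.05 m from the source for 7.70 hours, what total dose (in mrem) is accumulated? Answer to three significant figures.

95.6 mrem

Intensity scales as (d₁/d₂)², so rate at 3.05 m:
(0.444/3.05)² = 0.02119, so 586 × 0.02119 = 12.42 mrem/h.
Dose = rate × time = 12.42 mrem/h × 7.700 h = 95.63 mrem.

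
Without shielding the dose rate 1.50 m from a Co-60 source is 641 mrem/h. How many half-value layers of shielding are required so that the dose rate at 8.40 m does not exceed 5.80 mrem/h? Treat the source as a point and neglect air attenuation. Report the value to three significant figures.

At 8.40 m, distance alone gives (1.50/8.40)² = 0.03189, so 641 × 0.03189 = 20.44 mrem/h.
Further attenuation needed: 20.44/5.80 = 3.524.
n = log₂(3.524) = 1.817 half-value layers.

1.82 half-value layers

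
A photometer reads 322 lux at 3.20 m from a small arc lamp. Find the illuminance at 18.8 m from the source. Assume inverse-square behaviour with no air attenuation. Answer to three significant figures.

Since intensity falls as 1/r², the rate at 18.8 m is
322 × (3.20/18.8)² = 322 × 0.02897 = 9.328 lux.

9.33 lux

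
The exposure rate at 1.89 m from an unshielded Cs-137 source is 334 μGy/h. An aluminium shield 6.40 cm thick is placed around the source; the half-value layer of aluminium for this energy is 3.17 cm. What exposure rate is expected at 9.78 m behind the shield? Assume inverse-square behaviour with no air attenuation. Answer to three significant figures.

3.08 μGy/h

Distance alone: 334 × (1.89/9.78)² = 334 × 0.03735 = 12.47 μGy/h.
Shield: 6.40/3.17 = 2.019 half-value layers → attenuation 2^(−2.019) = 0.2467.
Combined: 12.47 × 0.2467 = 3.076 μGy/h.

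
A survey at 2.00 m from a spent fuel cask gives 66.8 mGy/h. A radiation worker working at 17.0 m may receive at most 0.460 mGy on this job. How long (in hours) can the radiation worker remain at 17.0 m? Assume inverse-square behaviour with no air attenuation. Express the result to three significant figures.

Applying the 1/r² law, rate at 17.0 m:
(2.00/17.0)² = 0.01384, so 66.8 × 0.01384 = 0.9245 mGy/h.
Stay time = 0.460 mGy ÷ 0.9245 mGy/h = 0.4976 h.

0.498 h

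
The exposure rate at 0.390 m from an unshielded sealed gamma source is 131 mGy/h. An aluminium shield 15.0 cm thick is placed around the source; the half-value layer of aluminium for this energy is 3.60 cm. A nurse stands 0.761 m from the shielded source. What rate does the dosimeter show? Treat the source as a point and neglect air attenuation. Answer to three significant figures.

1.92 mGy/h

Distance alone: 131 × (0.390/0.761)² = 131 × 0.2626 = 34.40 mGy/h.
Shield: 15.0/3.60 = 4.167 half-value layers → attenuation 2^(−4.167) = 0.05567.
Combined: 34.40 × 0.05567 = 1.915 mGy/h.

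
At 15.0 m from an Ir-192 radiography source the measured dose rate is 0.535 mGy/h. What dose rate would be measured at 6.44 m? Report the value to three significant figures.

2.90 mGy/h

Since intensity falls as 1/r², scaling from 15.0 m to 6.44 m:
(15.0/6.44)² = 5.425, so 0.535 × 5.425 = 2.902 mGy/h.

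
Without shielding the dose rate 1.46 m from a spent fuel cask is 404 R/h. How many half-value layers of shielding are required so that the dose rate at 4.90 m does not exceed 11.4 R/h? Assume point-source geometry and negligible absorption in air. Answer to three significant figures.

At 4.90 m, distance alone gives (1.46/4.90)² = 0.08878, so 404 × 0.08878 = 35.87 R/h.
Further attenuation needed: 35.87/11.4 = 3.146.
n = log₂(3.146) = 1.654 half-value layers.

1.65 half-value layers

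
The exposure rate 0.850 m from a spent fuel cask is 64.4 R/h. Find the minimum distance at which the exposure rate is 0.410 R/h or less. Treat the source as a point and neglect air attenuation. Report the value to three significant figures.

Using I₁d₁² = I₂d₂², d₂ = d₁·√(I₁/I₂).
I₁/I₂ = 64.4/0.410 = 157.1, so d₂ = 0.850 × √157.1 = 10.65 m.

10.7 m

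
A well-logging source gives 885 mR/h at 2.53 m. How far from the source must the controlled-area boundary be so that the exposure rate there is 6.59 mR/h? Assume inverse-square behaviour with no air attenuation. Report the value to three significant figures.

Intensity scales as (d₁/d₂)², so d₂ = d₁·√(I₁/I₂).
I₁/I₂ = 885/6.59 = 134.3, so d₂ = 2.53 × √134.3 = 29.32 m.

29.3 m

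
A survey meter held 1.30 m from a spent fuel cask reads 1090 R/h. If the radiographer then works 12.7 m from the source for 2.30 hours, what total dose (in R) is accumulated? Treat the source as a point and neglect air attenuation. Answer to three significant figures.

Using I₁d₁² = I₂d₂², rate at 12.7 m:
1090 × (1.30/12.7)² = 1090 × 0.01048 = 11.42 R/h.
Dose = rate × time = 11.42 R/h × 2.300 h = 26.27 R.

26.3 R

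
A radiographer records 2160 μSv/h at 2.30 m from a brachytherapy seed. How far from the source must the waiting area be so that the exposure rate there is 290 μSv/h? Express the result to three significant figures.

6.28 m

Since intensity falls as 1/r², d₂ = d₁·√(I₁/I₂).
I₁/I₂ = 2160/290 = 7.448, so d₂ = 2.30 × √7.448 = 6.277 m.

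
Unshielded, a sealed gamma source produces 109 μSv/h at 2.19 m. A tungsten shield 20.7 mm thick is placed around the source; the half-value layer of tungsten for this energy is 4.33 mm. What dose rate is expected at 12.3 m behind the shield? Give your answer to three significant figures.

0.126 μSv/h

Distance alone: (2.19/12.3)² = 0.03170, so 109 × 0.03170 = 3.455 μSv/h.
Shield: 20.7/4.33 = 4.781 half-value layers → attenuation 2^(−4.781) = 0.03637.
Combined: 3.455 × 0.03637 = 0.1257 μSv/h.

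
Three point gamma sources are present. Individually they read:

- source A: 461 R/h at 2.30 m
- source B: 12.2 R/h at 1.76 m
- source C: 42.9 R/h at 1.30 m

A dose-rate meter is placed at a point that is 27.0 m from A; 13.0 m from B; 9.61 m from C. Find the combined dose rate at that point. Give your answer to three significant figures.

By superposition, sum each source's inverse-square contribution:
A: 461 × (2.30/27.0)² = 3.345 R/h
B: 12.2 × (1.76/13.0)² = 0.2236 R/h
C: 42.9 × (1.30/9.61)² = 0.7850 R/h
Total = 3.345 + 0.2236 + 0.7850 = 4.354 R/h.

4.35 R/h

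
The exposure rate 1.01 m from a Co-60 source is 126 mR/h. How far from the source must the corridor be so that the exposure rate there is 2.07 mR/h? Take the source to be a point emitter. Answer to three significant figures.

Using I₁d₁² = I₂d₂², d₂ = d₁·√(I₁/I₂).
I₁/I₂ = 126/2.07 = 60.87, so d₂ = 1.01 × √60.87 = 7.880 m.

7.88 m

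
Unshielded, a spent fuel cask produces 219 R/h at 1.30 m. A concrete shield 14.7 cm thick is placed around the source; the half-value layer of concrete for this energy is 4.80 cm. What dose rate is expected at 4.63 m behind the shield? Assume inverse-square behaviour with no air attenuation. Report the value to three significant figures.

Distance alone: 219 × (1.30/4.63)² = 219 × 0.07884 = 17.27 R/h.
Shield: 14.7/4.80 = 3.062 half-value layers → attenuation 2^(−3.062) = 0.1197.
Combined: 17.27 × 0.1197 = 2.067 R/h.

2.07 R/h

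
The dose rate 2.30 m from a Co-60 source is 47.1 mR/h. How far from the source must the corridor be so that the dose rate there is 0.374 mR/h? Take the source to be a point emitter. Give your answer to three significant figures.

By the inverse-square law, d₂ = d₁·√(I₁/I₂).
I₁/I₂ = 47.1/0.374 = 125.9, so d₂ = 2.30 × √125.9 = 25.81 m.

25.8 m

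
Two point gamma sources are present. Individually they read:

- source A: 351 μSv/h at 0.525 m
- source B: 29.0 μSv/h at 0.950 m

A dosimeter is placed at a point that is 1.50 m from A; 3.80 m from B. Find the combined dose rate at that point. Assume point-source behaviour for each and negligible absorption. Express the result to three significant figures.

Each source contributes Iᵢ·(dᵢ/rᵢ)²; contributions add.
A: 351 × (0.525/1.50)² = 43.00 μSv/h
B: 29.0 × (0.950/3.80)² = 1.812 μSv/h
Total = 43.00 + 1.812 = 44.81 μSv/h.

44.8 μSv/h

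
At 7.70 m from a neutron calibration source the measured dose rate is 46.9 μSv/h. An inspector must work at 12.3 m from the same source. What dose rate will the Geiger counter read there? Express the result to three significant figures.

18.4 μSv/h

By the inverse-square law, scaling from 7.70 m to 12.3 m:
(7.70/12.3)² = 0.3919, so 46.9 × 0.3919 = 18.38 μSv/h.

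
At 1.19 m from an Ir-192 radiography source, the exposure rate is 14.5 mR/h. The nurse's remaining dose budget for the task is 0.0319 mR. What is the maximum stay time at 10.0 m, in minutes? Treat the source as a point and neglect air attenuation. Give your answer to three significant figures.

Since intensity falls as 1/r², rate at 10.0 m:
(1.19/10.0)² = 0.01416, so 14.5 × 0.01416 = 0.2053 mR/h.
Stay time = 0.0319 mR ÷ 0.2053 mR/h = 0.1554 h = 9.324 min.

9.32 min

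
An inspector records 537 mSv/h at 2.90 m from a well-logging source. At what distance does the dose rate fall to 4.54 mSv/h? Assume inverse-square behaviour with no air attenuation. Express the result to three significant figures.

Applying the 1/r² law, d₂ = d₁·√(I₁/I₂).
I₁/I₂ = 537/4.54 = 118.3, so d₂ = 2.90 × √118.3 = 31.54 m.

31.5 m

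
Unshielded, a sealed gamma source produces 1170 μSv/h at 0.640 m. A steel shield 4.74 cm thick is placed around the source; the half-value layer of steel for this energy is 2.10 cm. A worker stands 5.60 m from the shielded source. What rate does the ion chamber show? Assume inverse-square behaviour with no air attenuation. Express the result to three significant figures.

Distance alone: 1170 × (0.640/5.60)² = 1170 × 0.01306 = 15.28 μSv/h.
Shield: 4.74/2.10 = 2.257 half-value layers → attenuation 2^(−2.257) = 0.2092.
Combined: 15.28 × 0.2092 = 3.197 μSv/h.

3.20 μSv/h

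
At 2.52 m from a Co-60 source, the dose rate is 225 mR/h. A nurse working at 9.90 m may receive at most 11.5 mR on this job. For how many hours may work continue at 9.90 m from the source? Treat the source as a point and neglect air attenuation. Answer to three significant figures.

0.789 h

Since intensity falls as 1/r², rate at 9.90 m:
225 × (2.52/9.90)² = 225 × 0.06479 = 14.58 mR/h.
Stay time = 11.5 mR ÷ 14.58 mR/h = 0.7888 h.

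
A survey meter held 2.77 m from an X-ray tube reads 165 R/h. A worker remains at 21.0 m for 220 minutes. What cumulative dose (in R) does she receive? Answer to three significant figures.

Intensity scales as (d₁/d₂)², so rate at 21.0 m:
165 × (2.77/21.0)² = 165 × 0.01740 = 2.871 R/h.
Dose = rate × time = 2.871 R/h × 3.667 h = 10.53 R.

10.5 R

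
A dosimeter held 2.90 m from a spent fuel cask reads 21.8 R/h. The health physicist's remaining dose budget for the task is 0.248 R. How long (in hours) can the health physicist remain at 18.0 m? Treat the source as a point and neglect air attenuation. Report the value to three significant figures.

0.438 h

Intensity scales as (d₁/d₂)², so rate at 18.0 m:
(2.90/18.0)² = 0.02596, so 21.8 × 0.02596 = 0.5659 R/h.
Stay time = 0.248 R ÷ 0.5659 R/h = 0.4382 h.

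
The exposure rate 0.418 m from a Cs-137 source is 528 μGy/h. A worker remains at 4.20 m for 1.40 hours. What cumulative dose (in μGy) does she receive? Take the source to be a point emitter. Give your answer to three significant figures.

Since intensity falls as 1/r², rate at 4.20 m:
(0.418/4.20)² = 0.009905, so 528 × 0.009905 = 5.230 μGy/h.
Dose = rate × time = 5.230 μGy/h × 1.400 h = 7.322 μGy.

7.32 μGy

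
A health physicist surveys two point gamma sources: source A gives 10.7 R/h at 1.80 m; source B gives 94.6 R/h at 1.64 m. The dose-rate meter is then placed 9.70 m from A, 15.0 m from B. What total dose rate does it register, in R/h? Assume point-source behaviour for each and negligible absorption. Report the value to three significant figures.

1.50 R/h

Each source contributes Iᵢ·(dᵢ/rᵢ)²; contributions add.
A: 10.7 × (1.80/9.70)² = 0.3685 R/h
B: 94.6 × (1.64/15.0)² = 1.131 R/h
Total = 0.3685 + 1.131 = 1.500 R/h.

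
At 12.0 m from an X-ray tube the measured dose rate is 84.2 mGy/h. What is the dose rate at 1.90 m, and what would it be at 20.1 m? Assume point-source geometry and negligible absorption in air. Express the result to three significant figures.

3360 mGy/h; 30.0 mGy/h

Using I₁d₁² = I₂d₂²,
At 1.90 m: (12.0/1.90)² = 39.89, so 84.2 × 39.89 = 3359 mGy/h
At 20.1 m: 3359 × (1.90/20.1)² = 3359 × 0.008935 = 30.01 mGy/h.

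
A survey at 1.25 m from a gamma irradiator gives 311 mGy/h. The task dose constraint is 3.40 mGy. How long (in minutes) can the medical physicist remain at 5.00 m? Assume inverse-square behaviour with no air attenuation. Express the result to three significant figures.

By the inverse-square law, rate at 5.00 m:
(1.25/5.00)² = 0.06250, so 311 × 0.06250 = 19.44 mGy/h.
Stay time = 3.40 mGy ÷ 19.44 mGy/h = 0.1749 h = 10.49 min.

10.5 min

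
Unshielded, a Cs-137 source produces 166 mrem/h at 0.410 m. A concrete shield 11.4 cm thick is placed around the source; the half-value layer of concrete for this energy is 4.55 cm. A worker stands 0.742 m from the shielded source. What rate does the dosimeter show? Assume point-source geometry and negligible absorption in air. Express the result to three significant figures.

Distance alone: 166 × (0.410/0.742)² = 166 × 0.3053 = 50.68 mrem/h.
Shield: 11.4/4.55 = 2.505 half-value layers → attenuation 2^(−2.505) = 0.1762.
Combined: 50.68 × 0.1762 = 8.930 mrem/h.

8.93 mrem/h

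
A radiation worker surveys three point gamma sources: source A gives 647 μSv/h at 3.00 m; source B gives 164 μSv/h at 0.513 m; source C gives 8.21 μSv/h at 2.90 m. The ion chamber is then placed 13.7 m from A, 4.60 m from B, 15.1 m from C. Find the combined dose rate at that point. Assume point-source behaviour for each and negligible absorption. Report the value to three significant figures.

33.4 μSv/h

Each source contributes Iᵢ·(dᵢ/rᵢ)²; contributions add.
A: 647 × (3.00/13.7)² = 31.02 μSv/h
B: 164 × (0.513/4.60)² = 2.040 μSv/h
C: 8.21 × (2.90/15.1)² = 0.3028 μSv/h
Total = 31.02 + 2.040 + 0.3028 = 33.36 μSv/h.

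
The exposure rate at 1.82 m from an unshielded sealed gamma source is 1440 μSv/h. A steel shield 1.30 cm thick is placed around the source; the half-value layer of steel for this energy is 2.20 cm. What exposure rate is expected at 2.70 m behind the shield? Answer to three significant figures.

Distance alone: 1440 × (1.82/2.70)² = 1440 × 0.4544 = 654.3 μSv/h.
Shield: 1.30/2.20 = 0.5909 half-value layers → attenuation 2^(−0.5909) = 0.6639.
Combined: 654.3 × 0.6639 = 434.4 μSv/h.

434 μSv/h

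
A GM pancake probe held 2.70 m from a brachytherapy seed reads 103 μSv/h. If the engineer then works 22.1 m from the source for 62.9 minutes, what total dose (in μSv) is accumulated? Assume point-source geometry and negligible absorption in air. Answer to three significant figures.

Intensity scales as (d₁/d₂)², so rate at 22.1 m:
(2.70/22.1)² = 0.01493, so 103 × 0.01493 = 1.538 μSv/h.
Dose = rate × time = 1.538 μSv/h × 1.048 h = 1.612 μSv.

1.61 μSv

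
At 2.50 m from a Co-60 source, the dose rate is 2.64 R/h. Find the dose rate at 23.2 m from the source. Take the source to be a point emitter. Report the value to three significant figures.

Since intensity falls as 1/r², the rate at 23.2 m is
(2.50/23.2)² = 0.01161, so 2.64 × 0.01161 = 0.03065 R/h.

0.0307 R/h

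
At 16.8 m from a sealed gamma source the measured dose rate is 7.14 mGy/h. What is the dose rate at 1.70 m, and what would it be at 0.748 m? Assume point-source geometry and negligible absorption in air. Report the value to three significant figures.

Intensity scales as (d₁/d₂)², so
At 1.70 m: (16.8/1.70)² = 97.66, so 7.14 × 97.66 = 697.3 mGy/h
At 0.748 m: (1.70/0.748)² = 5.165, so 697.3 × 5.165 = 3602 mGy/h.

697 mGy/h; 3600 mGy/h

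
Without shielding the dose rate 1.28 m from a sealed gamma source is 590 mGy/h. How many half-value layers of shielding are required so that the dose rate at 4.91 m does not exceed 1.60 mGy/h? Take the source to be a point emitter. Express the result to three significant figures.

4.65 half-value layers

At 4.91 m, distance alone gives 590 × (1.28/4.91)² = 590 × 0.06796 = 40.10 mGy/h.
Further attenuation needed: 40.10/1.60 = 25.06.
n = log₂(25.06) = 4.647 half-value layers.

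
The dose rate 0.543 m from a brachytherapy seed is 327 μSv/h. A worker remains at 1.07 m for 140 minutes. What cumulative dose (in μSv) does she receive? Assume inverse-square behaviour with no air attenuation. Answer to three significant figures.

196 μSv

Applying the 1/r² law, rate at 1.07 m:
(0.543/1.07)² = 0.2575, so 327 × 0.2575 = 84.20 μSv/h.
Dose = rate × time = 84.20 μSv/h × 2.333 h = 196.4 μSv.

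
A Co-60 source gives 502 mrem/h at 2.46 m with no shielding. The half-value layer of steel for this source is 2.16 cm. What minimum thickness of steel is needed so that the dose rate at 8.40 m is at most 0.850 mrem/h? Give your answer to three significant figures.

At 8.40 m, distance alone gives 502 × (2.46/8.40)² = 502 × 0.08577 = 43.06 mrem/h.
Further attenuation needed: 43.06/0.850 = 50.66.
n = log₂(50.66) = 5.663 half-value layers.
Thickness = 5.663 × 2.16 cm = 12.23 cm.

12.2 cm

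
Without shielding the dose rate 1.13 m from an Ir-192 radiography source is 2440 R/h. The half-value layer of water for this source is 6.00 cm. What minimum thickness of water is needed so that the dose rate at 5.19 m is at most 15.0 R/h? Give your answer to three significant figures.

17.7 cm

At 5.19 m, distance alone gives 2440 × (1.13/5.19)² = 2440 × 0.04740 = 115.7 R/h.
Further attenuation needed: 115.7/15.0 = 7.713.
n = log₂(7.713) = 2.947 half-value layers.
Thickness = 2.947 × 6.00 cm = 17.68 cm.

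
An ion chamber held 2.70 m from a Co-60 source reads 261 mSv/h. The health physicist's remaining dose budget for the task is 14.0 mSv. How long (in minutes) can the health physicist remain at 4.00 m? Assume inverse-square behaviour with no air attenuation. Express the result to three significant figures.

Using I₁d₁² = I₂d₂², rate at 4.00 m:
(2.70/4.00)² = 0.4556, so 261 × 0.4556 = 118.9 mSv/h.
Stay time = 14.0 mSv ÷ 118.9 mSv/h = 0.1177 h = 7.062 min.

7.06 min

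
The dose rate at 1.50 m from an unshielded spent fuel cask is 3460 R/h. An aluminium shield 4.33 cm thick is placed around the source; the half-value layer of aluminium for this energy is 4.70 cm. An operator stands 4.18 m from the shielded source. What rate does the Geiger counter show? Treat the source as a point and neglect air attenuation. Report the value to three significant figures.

Distance alone: (1.50/4.18)² = 0.1288, so 3460 × 0.1288 = 445.6 R/h.
Shield: 4.33/4.70 = 0.9213 half-value layers → attenuation 2^(−0.9213) = 0.5280.
Combined: 445.6 × 0.5280 = 235.3 R/h.

235 R/h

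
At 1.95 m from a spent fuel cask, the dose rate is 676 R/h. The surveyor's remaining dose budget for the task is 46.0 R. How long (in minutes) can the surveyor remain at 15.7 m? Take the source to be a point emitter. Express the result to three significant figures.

265 min

By the inverse-square law, rate at 15.7 m:
(1.95/15.7)² = 0.01543, so 676 × 0.01543 = 10.43 R/h.
Stay time = 46.0 R ÷ 10.43 R/h = 4.410 h = 264.6 min.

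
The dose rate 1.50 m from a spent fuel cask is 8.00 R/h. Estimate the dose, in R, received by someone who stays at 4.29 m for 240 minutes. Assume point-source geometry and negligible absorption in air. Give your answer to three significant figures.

3.91 R

By the inverse-square law, rate at 4.29 m:
8.00 × (1.50/4.29)² = 8.00 × 0.1223 = 0.9784 R/h.
Dose = rate × time = 0.9784 R/h × 4.000 h = 3.914 R.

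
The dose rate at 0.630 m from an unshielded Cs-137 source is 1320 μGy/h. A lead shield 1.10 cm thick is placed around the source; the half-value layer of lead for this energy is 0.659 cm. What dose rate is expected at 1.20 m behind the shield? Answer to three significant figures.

Distance alone: (0.630/1.20)² = 0.2756, so 1320 × 0.2756 = 363.8 μGy/h.
Shield: 1.10/0.659 = 1.669 half-value layers → attenuation 2^(−1.669) = 0.3145.
Combined: 363.8 × 0.3145 = 114.4 μGy/h.

114 μGy/h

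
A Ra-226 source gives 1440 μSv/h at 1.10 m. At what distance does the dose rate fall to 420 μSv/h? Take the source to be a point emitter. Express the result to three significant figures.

2.04 m

Since intensity falls as 1/r², d₂ = d₁·√(I₁/I₂).
I₁/I₂ = 1440/420 = 3.429, so d₂ = 1.10 × √3.429 = 2.037 m.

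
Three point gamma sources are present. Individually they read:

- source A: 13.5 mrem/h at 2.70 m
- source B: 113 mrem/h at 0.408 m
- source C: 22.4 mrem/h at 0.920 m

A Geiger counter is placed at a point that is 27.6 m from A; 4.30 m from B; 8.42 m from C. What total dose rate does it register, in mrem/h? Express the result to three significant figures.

By superposition, sum each source's inverse-square contribution:
A: 13.5 × (2.70/27.6)² = 0.1292 mrem/h
B: 113 × (0.408/4.30)² = 1.017 mrem/h
C: 22.4 × (0.920/8.42)² = 0.2674 mrem/h
Total = 0.1292 + 1.017 + 0.2674 = 1.414 mrem/h.

1.41 mrem/h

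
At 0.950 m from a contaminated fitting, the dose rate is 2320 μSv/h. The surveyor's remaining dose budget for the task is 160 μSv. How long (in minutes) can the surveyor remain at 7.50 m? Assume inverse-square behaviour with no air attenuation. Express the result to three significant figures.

Since intensity falls as 1/r², rate at 7.50 m:
(0.950/7.50)² = 0.01604, so 2320 × 0.01604 = 37.21 μSv/h.
Stay time = 160 μSv ÷ 37.21 μSv/h = 4.300 h = 258.0 min.

258 min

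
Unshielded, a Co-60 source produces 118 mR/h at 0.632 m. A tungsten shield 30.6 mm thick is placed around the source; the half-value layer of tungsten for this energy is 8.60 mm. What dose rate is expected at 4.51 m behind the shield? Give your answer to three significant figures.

0.197 mR/h

Distance alone: 118 × (0.632/4.51)² = 118 × 0.01964 = 2.318 mR/h.
Shield: 30.6/8.60 = 3.558 half-value layers → attenuation 2^(−3.558) = 0.08491.
Combined: 2.318 × 0.08491 = 0.1968 mR/h.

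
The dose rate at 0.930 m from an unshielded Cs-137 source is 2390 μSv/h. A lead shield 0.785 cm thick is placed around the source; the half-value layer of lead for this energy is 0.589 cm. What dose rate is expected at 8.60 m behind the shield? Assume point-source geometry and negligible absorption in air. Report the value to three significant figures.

11.1 μSv/h

Distance alone: 2390 × (0.930/8.60)² = 2390 × 0.01169 = 27.94 μSv/h.
Shield: 0.785/0.589 = 1.333 half-value layers → attenuation 2^(−1.333) = 0.3969.
Combined: 27.94 × 0.3969 = 11.09 μSv/h.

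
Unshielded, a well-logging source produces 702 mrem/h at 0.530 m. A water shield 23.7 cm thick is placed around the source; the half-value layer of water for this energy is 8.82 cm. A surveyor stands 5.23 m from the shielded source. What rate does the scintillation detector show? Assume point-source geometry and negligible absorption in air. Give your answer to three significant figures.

1.12 mrem/h

Distance alone: (0.530/5.23)² = 0.01027, so 702 × 0.01027 = 7.210 mrem/h.
Shield: 23.7/8.82 = 2.687 half-value layers → attenuation 2^(−2.687) = 0.1553.
Combined: 7.210 × 0.1553 = 1.120 mrem/h.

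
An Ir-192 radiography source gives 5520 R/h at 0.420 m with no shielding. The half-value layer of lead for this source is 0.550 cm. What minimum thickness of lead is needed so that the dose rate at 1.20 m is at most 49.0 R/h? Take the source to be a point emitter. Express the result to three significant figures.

At 1.20 m, distance alone gives (0.420/1.20)² = 0.1225, so 5520 × 0.1225 = 676.2 R/h.
Further attenuation needed: 676.2/49.0 = 13.80.
n = log₂(13.80) = 3.787 half-value layers.
Thickness = 3.787 × 0.550 cm = 2.083 cm.

2.08 cm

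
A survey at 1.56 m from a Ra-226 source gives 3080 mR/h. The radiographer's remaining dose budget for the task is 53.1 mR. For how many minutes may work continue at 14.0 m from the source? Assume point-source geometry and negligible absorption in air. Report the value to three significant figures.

83.3 min

Since intensity falls as 1/r², rate at 14.0 m:
3080 × (1.56/14.0)² = 3080 × 0.01242 = 38.25 mR/h.
Stay time = 53.1 mR ÷ 38.25 mR/h = 1.388 h = 83.28 min.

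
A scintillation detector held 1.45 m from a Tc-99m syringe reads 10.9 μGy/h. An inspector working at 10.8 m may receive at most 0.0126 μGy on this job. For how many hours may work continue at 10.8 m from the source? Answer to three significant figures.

Applying the 1/r² law, rate at 10.8 m:
10.9 × (1.45/10.8)² = 10.9 × 0.01803 = 0.1965 μGy/h.
Stay time = 0.0126 μGy ÷ 0.1965 μGy/h = 0.06412 h.

0.0641 h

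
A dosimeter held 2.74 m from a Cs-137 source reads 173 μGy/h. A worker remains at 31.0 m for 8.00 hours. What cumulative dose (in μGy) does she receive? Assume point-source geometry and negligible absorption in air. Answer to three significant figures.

Applying the 1/r² law, rate at 31.0 m:
(2.74/31.0)² = 0.007812, so 173 × 0.007812 = 1.351 μGy/h.
Dose = rate × time = 1.351 μGy/h × 8.000 h = 10.81 μGy.

10.8 μGy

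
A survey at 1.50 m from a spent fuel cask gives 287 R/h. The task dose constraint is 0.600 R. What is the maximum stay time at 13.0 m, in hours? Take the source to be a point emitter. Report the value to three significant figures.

Intensity scales as (d₁/d₂)², so rate at 13.0 m:
287 × (1.50/13.0)² = 287 × 0.01331 = 3.820 R/h.
Stay time = 0.600 R ÷ 3.820 R/h = 0.1571 h.

0.157 h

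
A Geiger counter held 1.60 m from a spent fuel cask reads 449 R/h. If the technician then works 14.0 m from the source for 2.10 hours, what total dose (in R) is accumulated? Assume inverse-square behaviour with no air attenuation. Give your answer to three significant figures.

12.3 R

Since intensity falls as 1/r², rate at 14.0 m:
449 × (1.60/14.0)² = 449 × 0.01306 = 5.864 R/h.
Dose = rate × time = 5.864 R/h × 2.100 h = 12.31 R.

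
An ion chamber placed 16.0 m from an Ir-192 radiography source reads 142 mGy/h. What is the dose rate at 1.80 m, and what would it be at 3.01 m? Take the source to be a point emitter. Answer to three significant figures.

11200 mGy/h; 4010 mGy/h

Using I₁d₁² = I₂d₂²,
At 1.80 m: 142 × (16.0/1.80)² = 142 × 79.01 = 11220 mGy/h
At 3.01 m: 11220 × (1.80/3.01)² = 11220 × 0.3576 = 4012 mGy/h.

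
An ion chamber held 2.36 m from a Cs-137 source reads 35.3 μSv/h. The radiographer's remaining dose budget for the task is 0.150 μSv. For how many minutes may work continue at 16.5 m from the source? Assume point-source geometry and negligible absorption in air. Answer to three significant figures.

Using I₁d₁² = I₂d₂², rate at 16.5 m:
(2.36/16.5)² = 0.02046, so 35.3 × 0.02046 = 0.7222 μSv/h.
Stay time = 0.150 μSv ÷ 0.7222 μSv/h = 0.2077 h = 12.46 min.

12.5 min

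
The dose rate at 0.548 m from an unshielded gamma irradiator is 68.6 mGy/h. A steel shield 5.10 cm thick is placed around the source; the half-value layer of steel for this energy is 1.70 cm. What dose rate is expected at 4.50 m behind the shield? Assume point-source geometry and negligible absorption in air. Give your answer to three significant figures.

Distance alone: (0.548/4.50)² = 0.01483, so 68.6 × 0.01483 = 1.017 mGy/h.
Shield: 5.10/1.70 = 3.000 half-value layers → attenuation 2^(−3.000) = 0.1250.
Combined: 1.017 × 0.1250 = 0.1271 mGy/h.

0.127 mGy/h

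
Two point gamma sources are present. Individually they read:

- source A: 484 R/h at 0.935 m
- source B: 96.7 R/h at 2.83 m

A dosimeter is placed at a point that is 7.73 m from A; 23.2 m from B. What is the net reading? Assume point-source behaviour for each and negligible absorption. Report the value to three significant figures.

8.52 R/h

Each source contributes Iᵢ·(dᵢ/rᵢ)²; contributions add.
A: 484 × (0.935/7.73)² = 7.081 R/h
B: 96.7 × (2.83/23.2)² = 1.439 R/h
Total = 7.081 + 1.439 = 8.520 R/h.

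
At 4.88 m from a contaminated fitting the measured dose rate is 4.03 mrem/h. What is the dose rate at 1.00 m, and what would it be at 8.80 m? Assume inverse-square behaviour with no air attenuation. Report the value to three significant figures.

96.0 mrem/h; 1.24 mrem/h

Intensity scales as (d₁/d₂)², so
At 1.00 m: 4.03 × (4.88/1.00)² = 4.03 × 23.81 = 95.95 mrem/h
At 8.80 m: 95.95 × (1.00/8.80)² = 95.95 × 0.01291 = 1.239 mrem/h.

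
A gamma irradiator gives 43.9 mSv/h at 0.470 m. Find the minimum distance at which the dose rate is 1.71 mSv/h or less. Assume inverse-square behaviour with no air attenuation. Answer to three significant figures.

2.38 m

By the inverse-square law, d₂ = d₁·√(I₁/I₂).
I₁/I₂ = 43.9/1.71 = 25.67, so d₂ = 0.470 × √25.67 = 2.381 m.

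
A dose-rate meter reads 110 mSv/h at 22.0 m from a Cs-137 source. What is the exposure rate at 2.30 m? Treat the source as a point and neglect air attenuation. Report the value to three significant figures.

Since intensity falls as 1/r², the rate at 2.30 m is
110 × (22.0/2.30)² = 110 × 91.49 = 10060 mSv/h.

10100 mSv/h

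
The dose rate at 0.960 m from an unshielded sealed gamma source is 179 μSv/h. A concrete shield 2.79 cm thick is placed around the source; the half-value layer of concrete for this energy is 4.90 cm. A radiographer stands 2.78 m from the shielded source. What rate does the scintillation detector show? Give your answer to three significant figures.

Distance alone: 179 × (0.960/2.78)² = 179 × 0.1192 = 21.34 μSv/h.
Shield: 2.79/4.90 = 0.5694 half-value layers → attenuation 2^(−0.5694) = 0.6739.
Combined: 21.34 × 0.6739 = 14.38 μSv/h.

14.4 μSv/h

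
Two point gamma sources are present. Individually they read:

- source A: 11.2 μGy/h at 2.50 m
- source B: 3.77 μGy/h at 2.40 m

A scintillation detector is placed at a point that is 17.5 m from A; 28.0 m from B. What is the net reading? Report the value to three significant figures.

Each source contributes Iᵢ·(dᵢ/rᵢ)²; contributions add.
A: 11.2 × (2.50/17.5)² = 0.2286 μGy/h
B: 3.77 × (2.40/28.0)² = 0.02770 μGy/h
Total = 0.2286 + 0.02770 = 0.2563 μGy/h.

0.256 μGy/h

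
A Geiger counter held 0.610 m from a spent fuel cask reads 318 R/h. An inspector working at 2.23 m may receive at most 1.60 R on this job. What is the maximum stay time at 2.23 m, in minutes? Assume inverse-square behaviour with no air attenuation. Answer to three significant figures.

4.03 min

By the inverse-square law, rate at 2.23 m:
(0.610/2.23)² = 0.07483, so 318 × 0.07483 = 23.80 R/h.
Stay time = 1.60 R ÷ 23.80 R/h = 0.06723 h = 4.034 min.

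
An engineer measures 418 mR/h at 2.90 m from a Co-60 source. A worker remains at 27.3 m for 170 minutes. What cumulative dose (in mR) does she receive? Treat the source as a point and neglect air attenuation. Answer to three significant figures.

Using I₁d₁² = I₂d₂², rate at 27.3 m:
(2.90/27.3)² = 0.01128, so 418 × 0.01128 = 4.715 mR/h.
Dose = rate × time = 4.715 mR/h × 2.833 h = 13.36 mR.

13.4 mR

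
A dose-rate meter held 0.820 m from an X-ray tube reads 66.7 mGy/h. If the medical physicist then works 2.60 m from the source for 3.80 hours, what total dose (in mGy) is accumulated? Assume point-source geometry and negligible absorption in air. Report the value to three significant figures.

Since intensity falls as 1/r², rate at 2.60 m:
66.7 × (0.820/2.60)² = 66.7 × 0.09947 = 6.635 mGy/h.
Dose = rate × time = 6.635 mGy/h × 3.800 h = 25.21 mGy.

25.2 mGy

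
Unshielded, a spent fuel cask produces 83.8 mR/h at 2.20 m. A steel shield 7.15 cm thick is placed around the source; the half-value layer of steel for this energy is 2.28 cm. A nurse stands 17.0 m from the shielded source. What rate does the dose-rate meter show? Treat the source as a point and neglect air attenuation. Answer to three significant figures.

0.160 mR/h

Distance alone: 83.8 × (2.20/17.0)² = 83.8 × 0.01675 = 1.404 mR/h.
Shield: 7.15/2.28 = 3.136 half-value layers → attenuation 2^(−3.136) = 0.1138.
Combined: 1.404 × 0.1138 = 0.1598 mR/h.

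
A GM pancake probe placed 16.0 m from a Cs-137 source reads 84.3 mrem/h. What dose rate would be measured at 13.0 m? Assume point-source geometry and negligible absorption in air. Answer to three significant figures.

Applying the 1/r² law, scaling from 16.0 m to 13.0 m:
(16.0/13.0)² = 1.515, so 84.3 × 1.515 = 127.7 mrem/h.

128 mrem/h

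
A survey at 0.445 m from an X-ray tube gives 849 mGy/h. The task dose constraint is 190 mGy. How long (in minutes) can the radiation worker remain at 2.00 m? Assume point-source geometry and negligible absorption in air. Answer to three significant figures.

Using I₁d₁² = I₂d₂², rate at 2.00 m:
849 × (0.445/2.00)² = 849 × 0.04951 = 42.03 mGy/h.
Stay time = 190 mGy ÷ 42.03 mGy/h = 4.521 h = 271.3 min.

271 min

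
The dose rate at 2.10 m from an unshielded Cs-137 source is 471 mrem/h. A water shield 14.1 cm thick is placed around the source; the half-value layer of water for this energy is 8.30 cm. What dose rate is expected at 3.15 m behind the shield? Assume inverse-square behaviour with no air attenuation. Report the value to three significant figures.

Distance alone: 471 × (2.10/3.15)² = 471 × 0.4444 = 209.3 mrem/h.
Shield: 14.1/8.30 = 1.699 half-value layers → attenuation 2^(−1.699) = 0.3080.
Combined: 209.3 × 0.3080 = 64.46 mrem/h.

64.5 mrem/h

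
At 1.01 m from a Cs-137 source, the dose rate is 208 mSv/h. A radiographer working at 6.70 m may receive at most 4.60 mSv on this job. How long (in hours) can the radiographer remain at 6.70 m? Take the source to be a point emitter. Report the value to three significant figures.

0.973 h

Using I₁d₁² = I₂d₂², rate at 6.70 m:
(1.01/6.70)² = 0.02272, so 208 × 0.02272 = 4.726 mSv/h.
Stay time = 4.60 mSv ÷ 4.726 mSv/h = 0.9733 h.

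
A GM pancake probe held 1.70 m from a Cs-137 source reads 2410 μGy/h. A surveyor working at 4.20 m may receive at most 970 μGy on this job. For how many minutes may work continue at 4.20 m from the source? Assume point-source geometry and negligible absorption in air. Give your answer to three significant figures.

147 min

By the inverse-square law, rate at 4.20 m:
(1.70/4.20)² = 0.1638, so 2410 × 0.1638 = 394.8 μGy/h.
Stay time = 970 μGy ÷ 394.8 μGy/h = 2.457 h = 147.4 min.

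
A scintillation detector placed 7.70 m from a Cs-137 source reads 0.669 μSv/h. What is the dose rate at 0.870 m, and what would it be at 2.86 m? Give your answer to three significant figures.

52.4 μSv/h; 4.85 μSv/h

Using I₁d₁² = I₂d₂²,
At 0.870 m: 0.669 × (7.70/0.870)² = 0.669 × 78.33 = 52.40 μSv/h
At 2.86 m: 52.40 × (0.870/2.86)² = 52.40 × 0.09254 = 4.849 μSv/h.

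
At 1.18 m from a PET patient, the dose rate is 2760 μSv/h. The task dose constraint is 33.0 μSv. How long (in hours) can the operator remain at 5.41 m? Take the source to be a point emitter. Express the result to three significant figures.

0.251 h

Applying the 1/r² law, rate at 5.41 m:
2760 × (1.18/5.41)² = 2760 × 0.04757 = 131.3 μSv/h.
Stay time = 33.0 μSv ÷ 131.3 μSv/h = 0.2513 h.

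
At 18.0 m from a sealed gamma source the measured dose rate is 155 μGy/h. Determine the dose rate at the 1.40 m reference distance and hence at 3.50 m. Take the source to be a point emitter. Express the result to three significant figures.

Intensity scales as (d₁/d₂)², so
At 1.40 m: (18.0/1.40)² = 165.3, so 155 × 165.3 = 25620 μGy/h
At 3.50 m: (1.40/3.50)² = 0.1600, so 25620 × 0.1600 = 4099 μGy/h.

25600 μGy/h; 4100 μGy/h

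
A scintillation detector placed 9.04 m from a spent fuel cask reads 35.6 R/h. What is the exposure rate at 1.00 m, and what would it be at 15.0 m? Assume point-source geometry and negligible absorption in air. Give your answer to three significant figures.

2910 R/h; 12.9 R/h

Using I₁d₁² = I₂d₂²,
At 1.00 m: (9.04/1.00)² = 81.72, so 35.6 × 81.72 = 2909 R/h
At 15.0 m: 2909 × (1.00/15.0)² = 2909 × 0.004444 = 12.93 R/h.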